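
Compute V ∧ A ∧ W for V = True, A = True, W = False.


V = True, A = True, W = False
Step 1: V ∧ A = True AND True = True
Step 2: (True) ∧ W = (True) AND False = False
AND is true only when ALL operands are true.

False


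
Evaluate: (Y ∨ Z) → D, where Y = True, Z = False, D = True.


Y = True, Z = False, D = True
Step 1: Y ∨ Z = True OR False = True
Step 2: (True) → D: false only when antecedent=True and D=False.
Result: True

True


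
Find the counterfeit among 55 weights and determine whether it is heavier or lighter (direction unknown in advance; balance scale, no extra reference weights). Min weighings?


Let n = 55. 110 possibilities (n weights × lighter/heavier); each weighing has 3 outcomes.
Bound for k weighings: say the first weighing puts j weights on each pan. If it tips, the 2j weighed weights remain suspects (each with a known direction) and k-1 weighings give 3^(k-1) outcomes; 3^(k-1) is odd, so 2j ≤ 3^(k-1) - 1. If it balances, the n - 2j unweighed weights remain with direction unknown: 2(n - 2j) ≤ 3^(k-1) - 1 by the same parity argument. Adding, n ≤ (3^(k-1) - 1) + (3^(k-1) - 1)/2 = (3^k - 3)/2, and the classical three-group strategy achieves this (3 weights in 2 weighings, 12 in 3, 39 in 4, 120 in 5).
So we need the smallest k with (3^k - 3)/2 ≥ 55.
k = 4: (3^4 - 3)/2 = 39 < 55 ✗
k = 5: (3^5 - 3)/2 = 120 ≥ 55 ✓

5


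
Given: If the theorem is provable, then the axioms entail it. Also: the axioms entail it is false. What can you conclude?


Modus tollens: P → Q, ¬Q ⊢ ¬P
P: the theorem is provable
Q: the axioms entail it
We have P → Q and Q is false.
By modus tollens, P must be false.

It is not the case that the theorem is provable


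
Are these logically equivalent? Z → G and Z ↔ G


Expression 1: Z → G
Expression 2: Z ↔ G
Truth table (Z G | Expr1 Expr2):
  T T |   T     T
  T F |   F     F
  F T |   T     F   ← differ
  F F |   T     T
Counterexample: Z=F, G=T gives Expr1 = T but Expr2 = F, so the expressions are NOT logically equivalent.

No


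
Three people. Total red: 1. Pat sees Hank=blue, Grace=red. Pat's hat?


Total red = 1, seen red = 1
Own red = 1 - 1 = 0
Pat's hat is blue.

blue


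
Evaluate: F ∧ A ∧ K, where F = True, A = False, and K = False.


F = True, A = False, K = False
Step 1: F ∧ A = True AND False = False
Step 2: (False) ∧ K = (False) AND False = False
AND is true only when ALL operands are true.

False


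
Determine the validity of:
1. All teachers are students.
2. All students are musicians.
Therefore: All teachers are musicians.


Premise 1: All teachers are students.
Premise 2: All students are musicians.
Conclusion: All teachers are musicians.
Barbara syllogism (AAA-1): All A are B, All B are C → All A are C.
Middle term (students) distributed in premise 2.

Valid


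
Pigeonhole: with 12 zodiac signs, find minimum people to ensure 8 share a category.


Pigeonhole: to guarantee k in one of n categories, need (k-1)×n + 1.
k = 8, n = 12
Minimum = (8-1) × 12 + 1 = 7 × 12 + 1

85


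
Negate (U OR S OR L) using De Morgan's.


De Morgan's law: ¬(P ∨ Q ∨ R) ≡ ¬P ∧ ¬Q ∧ ¬R
¬(U ∨ S ∨ L) = ¬U ∧ ¬S ∧ ¬L

¬U ∧ ¬S ∧ ¬L


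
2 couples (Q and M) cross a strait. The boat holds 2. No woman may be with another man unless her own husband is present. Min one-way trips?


Label couples Q and M.
1. WQ+WM → (far: WQ,WM; near: HQ,HM)
2. WQ ←   (far: WM; near: HQ,HM,WQ)
3. HQ+HM → (far: HQ,HM,WM; near: WQ)
4. HQ ←   (far: HM,WM; near: HQ,WQ)  — HQ returns, since WQ is alone on near bank
5. HQ+WQ → (far: all four; near: empty)
Every state respects the constraint.
Minimum trips = 5

5


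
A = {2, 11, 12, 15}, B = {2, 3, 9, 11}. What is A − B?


A = {2, 11, 12, 15}
B = {2, 3, 9, 11}
Operation: difference A − B
In A but not B: 12, 15

{12, 15}


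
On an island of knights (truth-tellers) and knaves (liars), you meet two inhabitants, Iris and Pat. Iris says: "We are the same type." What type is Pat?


Iris says: "We are the same type."
Case 1: Iris is a Knight (truth-teller)
  Statement is true → they ARE the same → Pat is also a Knight
Case 2: Iris is a Knave (liar)
  Statement is false → they are NOT the same → Pat is a Knight
In both cases, Pat is a Knight.

Knight


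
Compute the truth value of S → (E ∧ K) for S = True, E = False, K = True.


S = True, E = False, K = True
Step 1: E ∧ K = False AND True = False
Step 2: S → (False): false only when S=True and consequent=False.
Result: False

False


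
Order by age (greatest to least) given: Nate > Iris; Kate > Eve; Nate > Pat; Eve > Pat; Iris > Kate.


Constraints: Nate > Iris; Kate > Eve; Nate > Pat; Eve > Pat; Iris > Kate
Method: at each step, the next-highest is the one remaining person who never appears on the smaller side of a constraint between remaining people.
  Step 1: remaining {Nate, Iris, Eve, Kate, Pat}; on the smaller side: {Iris, Eve, Kate, Pat} → Nate is next (Nate > Iris; Nate > Pat).
  Step 2: remaining {Iris, Eve, Kate, Pat}; on the smaller side: {Eve, Kate, Pat} → Iris is next (Iris > Kate).
  Step 3: remaining {Eve, Kate, Pat}; on the smaller side: {Eve, Pat} → Kate is next (Kate > Eve).
  Step 4: remaining {Eve, Pat}; on the smaller side: {Pat} → Eve is next (Eve > Pat).
  Step 5: only Pat remains → lowest.
Final ranking (highest to lowest):

Nate > Iris > Kate > Eve > Pat


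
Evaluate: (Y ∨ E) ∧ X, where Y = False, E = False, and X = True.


Y = False, E = False, X = True
Step 1: Y ∨ E = False OR False = False
Step 2: False ∧ X = False AND True = False
OR is true when at least one operand is true; AND requires both.

False


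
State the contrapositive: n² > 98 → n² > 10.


Original: If n² > 98, then n² > 10
Contrapositive: If ¬Q, then ¬P
Negate Q: not (n² > 10)
Negate P: not (n² > 98)

If not (n² > 10), then not (n² > 98).


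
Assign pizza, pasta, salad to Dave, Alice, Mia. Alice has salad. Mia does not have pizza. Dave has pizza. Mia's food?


From clues:
  Dave → pizza
  Alice → salad
By elimination, Mia gets the remaining.

pasta


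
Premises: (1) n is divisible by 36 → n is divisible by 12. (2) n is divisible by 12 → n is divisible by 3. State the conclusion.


Hypothetical syllogism: P → Q, Q → R ⊢ P → R
Premise 1: n is divisible by 36 → n is divisible by 12
Premise 2: n is divisible by 12 → n is divisible by 3
Chain the implications: the middle term (n is divisible by 12) links the two.
Conclusion: If n is divisible by 36, then n is divisible by 3.

If n is divisible by 36, then n is divisible by 3.


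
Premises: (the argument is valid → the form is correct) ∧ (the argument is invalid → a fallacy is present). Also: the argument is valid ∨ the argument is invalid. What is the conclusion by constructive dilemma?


Constructive dilemma: (P → Q) ∧ (R → S), P ∨ R ⊢ Q ∨ S
Premise 1: the argument is valid → the form is correct
Premise 2: the argument is invalid → a fallacy is present
Premise 3: the argument is valid ∨ the argument is invalid
Case 1: Assuming the argument is valid, then by Premise 1, the form is correct.
Case 2: Assuming the argument is invalid, then by Premise 2, a fallacy is present.
Since one of the argument is valid or the argument is invalid must hold, we get the form is correct or a fallacy is present.

The form is correct or a fallacy is present.


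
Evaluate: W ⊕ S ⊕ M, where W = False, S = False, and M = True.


W = False, S = False, M = True
Step 1: W ⊕ S = False XOR False = False
Step 2: False ⊕ M = False XOR True = True
XOR is true when an odd number of operands are true.

True


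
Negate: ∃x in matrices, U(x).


Original: ∃x U(x)
Rule: ¬∀→∃, ¬∃→∀, negate predicate.
Negation: ∀x ¬U(x)

∀x ¬U(x)


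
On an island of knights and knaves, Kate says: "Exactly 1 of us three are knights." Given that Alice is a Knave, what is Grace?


Kate claims exactly 1 knights among Kate, Alice, Grace.
Given: Alice is a Knave.

Case 1: Kate is a Knight (tells truth)
  Then exactly 1 of the three are knights.
  Counting Kate, Alice: 1 knight(s) so far. Need 0 more → Grace = Knave.
Case 2: Kate is a Knave (lies)
  Then the count is NOT 1.
  If Grace = Knight, count = 1 = 1 → claim would be true, contradicts lie.
  If Grace = Knave, count = 0 ≠ 1 → lie confirmed ✓

Grace is a Knave.

Knave


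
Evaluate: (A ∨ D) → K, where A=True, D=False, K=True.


A = True, D = False, K = True
Expression: (A ∨ D) → K
Step 1: A ∨ D = True OR False = True
Step 2: (True) → K = True → True (false only if antecedent True and consequent False) = True

True


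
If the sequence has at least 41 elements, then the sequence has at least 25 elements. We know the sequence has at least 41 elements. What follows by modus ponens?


Modus ponens: P → Q, P ⊢ Q
P: the sequence has at least 41 elements
Q: the sequence has at least 25 elements
We have P → Q and P is true.
By modus ponens, Q must be true.

The sequence has at least 25 elements


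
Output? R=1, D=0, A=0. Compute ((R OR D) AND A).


R OR D = 1|0 = 1
1 AND 0 = 0

0


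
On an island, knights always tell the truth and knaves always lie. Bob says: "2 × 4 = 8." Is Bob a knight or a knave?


Statement: "2 × 4 = 8."
Actual: 2 × 4 = 8
Claimed: 8
Statement is TRUE → Bob tells the truth → Knight

Knight


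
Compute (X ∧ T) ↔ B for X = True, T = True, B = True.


X = True, T = True, B = True
Step 1: X ∧ T = True AND True = True
Step 2: (True) ↔ B: true when both sides have same truth value.
Result: True ↔ True = True

True


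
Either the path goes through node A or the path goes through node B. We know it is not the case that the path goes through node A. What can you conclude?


Disjunctive syllogism: P ∨ Q, ¬P ⊢ Q
Disjunction: the path goes through node A ∨ the path goes through node B
We know it is not the case that the path goes through node A.
By disjunctive syllogism, the other disjunct must be true.

The path goes through node B


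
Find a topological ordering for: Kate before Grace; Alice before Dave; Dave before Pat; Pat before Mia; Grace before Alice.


Constraints: Kate before Grace; Alice before Dave; Dave before Pat; Pat before Mia; Grace before Alice
Method: repeatedly schedule the remaining task that has no remaining task required before it.
  Step 1: remaining {Pat, Mia, Grace, Dave, Kate, Alice}; every task except Kate still has a predecessor pending → schedule Kate.
  Step 2: remaining {Pat, Mia, Grace, Dave, Alice}; every task except Grace still has a predecessor pending → schedule Grace.
  Step 3: remaining {Pat, Mia, Dave, Alice}; every task except Alice still has a predecessor pending → schedule Alice.
  Step 4: remaining {Pat, Mia, Dave}; every task except Dave still has a predecessor pending → schedule Dave.
  Step 5: remaining {Pat, Mia}; every task except Pat still has a predecessor pending → schedule Pat.
  Step 6: only Mia remains → schedule Mia.
Resulting order:

Kate → Grace → Alice → Dave → Pat → Mia


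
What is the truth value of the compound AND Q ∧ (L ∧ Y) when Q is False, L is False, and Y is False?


Q = False, L = False, Y = False
Step 1: L ∧ Y = False AND False = False
Step 2: Q ∧ False = False AND False = False
AND is true only when ALL operands are true.

False


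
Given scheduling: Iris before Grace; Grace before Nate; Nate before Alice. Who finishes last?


Constraints: Iris before Grace; Grace before Nate; Nate before Alice
The last task can have nothing scheduled after it, so it must never appear on the left of a 'before'.
Tasks appearing before some other task: Iris, Grace, Nate.
The only task not in that list is Alice → it is last.

Alice


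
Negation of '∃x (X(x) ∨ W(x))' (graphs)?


Original: ∃x (X(x) ∨ W(x))
Rule: ¬∀→∃, ¬∃→∀, negate predicate.
Negation: ∀x (¬X(x) ∧ ¬W(x))

∀x (¬X(x) ∧ ¬W(x))


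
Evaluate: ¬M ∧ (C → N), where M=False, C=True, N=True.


M = False, C = True, N = True
Expression: ¬M ∧ (C → N)
Step 1: ¬M = NOT False = True
Step 2: C → N = True → True (false only if C=True, N=False) = True
Step 3: (True) ∧ (True) = True AND True = True

True


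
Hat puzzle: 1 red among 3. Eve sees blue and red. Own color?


Total red = 1, seen red = 1
Own red = 1 - 1 = 0
Eve's hat is blue.

blue


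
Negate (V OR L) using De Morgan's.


De Morgan's law: ¬(P ∨ Q) ≡ ¬P ∧ ¬Q
¬(V ∨ L) = ¬V ∧ ¬L

¬V ∧ ¬L


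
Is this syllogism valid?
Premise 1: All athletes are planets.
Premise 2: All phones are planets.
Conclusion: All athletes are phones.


Premise 1: All athletes are planets.
Premise 2: All phones are planets.
Conclusion: All athletes are phones.
Fallacy: undistributed middle. planets is predicate in both.
Counterexample: athletes and phones could be disjoint subsets of planets.

Invalid


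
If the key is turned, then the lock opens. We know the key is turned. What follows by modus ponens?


Modus ponens: P → Q, P ⊢ Q
P: the key is turned
Q: the lock opens
We have P → Q and P is true.
By modus ponens, Q must be true.

The lock opens


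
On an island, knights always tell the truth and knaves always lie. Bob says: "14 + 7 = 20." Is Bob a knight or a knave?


Statement: "14 + 7 = 20."
Actual: 14 + 7 = 21
Claimed: 20
Statement is FALSE → Bob lies → Knave

Knave


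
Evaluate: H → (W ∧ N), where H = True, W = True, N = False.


H = True, W = True, N = False
Step 1: W ∧ N = True AND False = False
Step 2: H → (False): false only when H=True and consequent=False.
Result: False

False


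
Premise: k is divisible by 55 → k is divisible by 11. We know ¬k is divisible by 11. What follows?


Modus tollens: P → Q, ¬Q ⊢ ¬P
P: k is divisible by 55
Q: k is divisible by 11
We have P → Q and Q is false.
By modus tollens, P must be false.

It is not the case that k is divisible by 55


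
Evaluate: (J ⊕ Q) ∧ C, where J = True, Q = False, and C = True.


J = True, Q = False, C = True
Step 1: J ⊕ Q = True XOR False = True
Step 2: True ∧ C = True AND True = True
XOR true when exactly one of J,Q is true; then AND with C.

True


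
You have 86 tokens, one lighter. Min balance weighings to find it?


Each weighing has 3 outcomes (left heavy / balance / right heavy), so k weighings distinguish at most 3^k cases; splitting into three near-equal groups achieves this.
Need 3^k ≥ 86: 3^4 = 81 < 86 ≤ 3^5 = 243
k = ⌈log₃(86)⌉ = 5

5


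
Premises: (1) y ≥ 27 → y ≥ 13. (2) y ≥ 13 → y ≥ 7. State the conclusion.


Hypothetical syllogism: P → Q, Q → R ⊢ P → R
Premise 1: y ≥ 27 → y ≥ 13
Premise 2: y ≥ 13 → y ≥ 7
Chain the implications: the middle term (y ≥ 13) links the two.
Conclusion: If y ≥ 27, then y ≥ 7.

If y ≥ 27, then y ≥ 7.


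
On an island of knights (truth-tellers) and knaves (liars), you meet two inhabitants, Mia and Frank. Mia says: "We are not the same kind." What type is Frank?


Mia says: "We are not the same kind."
Case 1: Mia is a Knight (truth-teller)
  Statement is true → they ARE different → Frank is a Knave
Case 2: Mia is a Knave (liar)
  Statement is false → they are NOT different → Frank is a Knave
In both cases, Frank is a Knave.

Knave


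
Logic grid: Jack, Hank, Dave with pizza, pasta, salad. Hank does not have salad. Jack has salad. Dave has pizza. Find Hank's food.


From clues:
  Dave → pizza
  Jack → salad
By elimination, Hank gets the remaining.

pasta


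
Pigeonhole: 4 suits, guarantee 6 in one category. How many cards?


Pigeonhole: to guarantee k in one of n categories, need (k-1)×n + 1.
k = 6, n = 4
Minimum = (6-1) × 4 + 1 = 5 × 4 + 1

21


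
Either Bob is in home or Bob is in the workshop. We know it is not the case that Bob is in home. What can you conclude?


Disjunctive syllogism: P ∨ Q, ¬P ⊢ Q
Disjunction: Bob is in home ∨ Bob is in the workshop
We know it is not the case that Bob is in home.
By disjunctive syllogism, the other disjunct must be true.

Bob is in the workshop


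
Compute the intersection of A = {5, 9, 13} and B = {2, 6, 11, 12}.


A = {5, 9, 13}
B = {2, 6, 11, 12}
Operation: intersection
Elements in both: none

∅


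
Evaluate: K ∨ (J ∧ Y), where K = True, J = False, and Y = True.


K = True, J = False, Y = True
Step 1: J ∧ Y = False AND True = False
Step 2: K ∨ False = True OR False = True
AND evaluated first (higher precedence); then OR applied.

True


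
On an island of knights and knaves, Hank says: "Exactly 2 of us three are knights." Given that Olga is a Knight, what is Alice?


Hank claims exactly 2 knights among Hank, Olga, Alice.
Given: Olga is a Knight.

Case 1: Hank is a Knight (tells truth)
  Then exactly 2 of the three are knights.
  Counting Hank, Olga: 2 knight(s) so far. Need 0 more → Alice = Knave.
Case 2: Hank is a Knave (lies)
  Then the count is NOT 2.
  If Alice = Knight, count = 2 = 2 → claim would be true, contradicts lie.
  If Alice = Knave, count = 1 ≠ 2 → lie confirmed ✓

Alice is a Knave.

Knave


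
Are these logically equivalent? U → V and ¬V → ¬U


Expression 1: U → V
Expression 2: ¬V → ¬U
Truth table (U V | Expr1 Expr2):
  T T |   T     T
  T F |   F     F
  F T |   T     T
  F F |   T     T
All 4 rows agree, so the expressions are logically equivalent.

Yes


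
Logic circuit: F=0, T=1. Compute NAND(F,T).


F AND T = 0
NOT(0) = 1

1


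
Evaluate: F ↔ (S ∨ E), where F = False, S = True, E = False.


F = False, S = True, E = False
Step 1: S ∨ E = True OR False = True
Step 2: F ↔ (True): true when both sides have same truth value.
Result: False ↔ True = False

False


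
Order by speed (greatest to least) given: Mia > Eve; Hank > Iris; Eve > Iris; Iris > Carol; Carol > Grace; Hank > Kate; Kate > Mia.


Constraints: Mia > Eve; Hank > Iris; Eve > Iris; Iris > Carol; Carol > Grace; Hank > Kate; Kate > Mia
Method: at each step, the next-highest is the one remaining person who never appears on the smaller side of a constraint between remaining people.
  Step 1: remaining {Kate, Hank, Eve, Mia, Grace, Iris, Carol}; on the smaller side: {Kate, Eve, Mia, Grace, Iris, Carol} → Hank is next (Hank > Iris; Hank > Kate).
  Step 2: remaining {Kate, Eve, Mia, Grace, Iris, Carol}; on the smaller side: {Eve, Mia, Grace, Iris, Carol} → Kate is next (Kate > Mia).
  Step 3: remaining {Eve, Mia, Grace, Iris, Carol}; on the smaller side: {Eve, Grace, Iris, Carol} → Mia is next (Mia > Eve).
  Step 4: remaining {Eve, Grace, Iris, Carol}; on the smaller side: {Grace, Iris, Carol} → Eve is next (Eve > Iris).
  Step 5: remaining {Grace, Iris, Carol}; on the smaller side: {Grace, Carol} → Iris is next (Iris > Carol).
  Step 6: remaining {Grace, Carol}; on the smaller side: {Grace} → Carol is next (Carol > Grace).
  Step 7: only Grace remains → lowest.
Final ranking (highest to lowest):

Hank > Kate > Mia > Eve > Iris > Carol > Grace


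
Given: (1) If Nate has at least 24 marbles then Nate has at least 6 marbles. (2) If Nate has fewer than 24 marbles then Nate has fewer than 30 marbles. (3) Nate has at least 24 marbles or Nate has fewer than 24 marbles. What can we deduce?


Constructive dilemma: (P → Q) ∧ (R → S), P ∨ R ⊢ Q ∨ S
Premise 1: Nate has at least 24 marbles → Nate has at least 6 marbles
Premise 2: Nate has fewer than 24 marbles → Nate has fewer than 30 marbles
Premise 3: Nate has at least 24 marbles ∨ Nate has fewer than 24 marbles
Case 1: Assuming Nate has at least 24 marbles, then by Premise 1, Nate has at least 6 marbles.
Case 2: Assuming Nate has fewer than 24 marbles, then by Premise 2, Nate has fewer than 30 marbles.
Since one of Nate has at least 24 marbles or Nate has fewer than 24 marbles must hold, we get Nate has at least 6 marbles or Nate has fewer than 30 marbles.

Nate has at least 6 marbles or Nate has fewer than 30 marbles.


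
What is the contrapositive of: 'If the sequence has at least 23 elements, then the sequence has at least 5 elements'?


Original: If the sequence has at least 23 elements, then the sequence has at least 5 elements
Contrapositive: If ¬Q, then ¬P
Negate Q: not (the sequence has at least 5 elements)
Negate P: not (the sequence has at least 23 elements)

If not (the sequence has at least 5 elements), then not (the sequence has at least 23 elements).


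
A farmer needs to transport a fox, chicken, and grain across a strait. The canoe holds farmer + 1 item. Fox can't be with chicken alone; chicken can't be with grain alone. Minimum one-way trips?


1. farmer+chicken → 2. farmer ← 3. farmer+fox → 4. farmer+chicken ← 5. farmer+grain → 6. farmer ← 7. farmer+chicken →
Minimum trips = 7

7


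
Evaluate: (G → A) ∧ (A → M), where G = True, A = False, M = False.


G = True, A = False, M = False
Step 1: G → A is false only when G=True and A=False. Result: False
Step 2: A → M is false only when A=True and M=False. Result: True
Step 3: False ∧ True = False

False


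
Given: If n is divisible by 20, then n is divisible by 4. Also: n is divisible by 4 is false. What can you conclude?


Modus tollens: P → Q, ¬Q ⊢ ¬P
P: n is divisible by 20
Q: n is divisible by 4
We have P → Q and Q is false.
By modus tollens, P must be false.

It is not the case that n is divisible by 20


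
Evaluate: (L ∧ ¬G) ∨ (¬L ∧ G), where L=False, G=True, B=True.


L = False, G = True, B = True
Expression: (L ∧ ¬G) ∨ (¬L ∧ G)
Step 1: ¬G = NOT True = False
Step 2: L ∧ ¬G = False AND False = False
Step 3: ¬L = NOT False = True
Step 4: ¬L ∧ G = True AND True = True
Step 5: (False) ∨ (True) = False OR True = True

True


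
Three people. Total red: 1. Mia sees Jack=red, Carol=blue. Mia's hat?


Total red = 1, seen red = 1
Own red = 1 - 1 = 0
Mia's hat is blue.

blue


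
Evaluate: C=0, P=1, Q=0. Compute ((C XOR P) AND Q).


C XOR P = 0^1 = 1
1 AND 0 = 0

0


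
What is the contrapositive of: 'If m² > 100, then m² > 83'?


Original: If m² > 100, then m² > 83
Contrapositive: If ¬Q, then ¬P
Negate Q: not (m² > 83)
Negate P: not (m² > 100)

If not (m² > 83), then not (m² > 100).


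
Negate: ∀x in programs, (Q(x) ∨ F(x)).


Original: ∀x (Q(x) ∨ F(x))
Rule: ¬∀→∃, ¬∃→∀, negate predicate.
Negation: ∃x (¬Q(x) ∧ ¬F(x))

∃x (¬Q(x) ∧ ¬F(x))


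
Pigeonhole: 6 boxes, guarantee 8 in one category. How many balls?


Pigeonhole: to guarantee k in one of n categories, need (k-1)×n + 1.
k = 8, n = 6
Minimum = (8-1) × 6 + 1 = 7 × 6 + 1

43


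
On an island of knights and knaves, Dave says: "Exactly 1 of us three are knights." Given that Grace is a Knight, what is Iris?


Dave claims exactly 1 knights among Dave, Grace, Iris.
Given: Grace is a Knight.

Case 1: Dave is a Knight (tells truth)
  Then exactly 1 of the three are knights.
  Counting Dave, Grace: 2 knight(s) so far. Need -1 more → impossible.
Case 2: Dave is a Knave (lies)
  Then the count is NOT 1.
  If Iris = Knave, count = 1 = 1 → claim would be true, contradicts lie.
  If Iris = Knight, count = 2 ≠ 1 → lie confirmed ✓

Iris is a Knight.

Knight


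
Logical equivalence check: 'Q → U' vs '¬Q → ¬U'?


Expression 1: Q → U
Expression 2: ¬Q → ¬U
Truth table (Q U | Expr1 Expr2):
  T T |   T     T
  T F |   F     T   ← differ
  F T |   T     F   ← differ
  F F |   T     T
Counterexample: Q=T, U=F gives Expr1 = F but Expr2 = T, so the expressions are NOT logically equivalent.

No


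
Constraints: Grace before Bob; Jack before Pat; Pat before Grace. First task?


Constraints: Grace before Bob; Jack before Pat; Pat before Grace
The first task can have nothing scheduled before it, so it must never appear on the right of a 'before'.
Tasks appearing after some 'before': Bob, Pat, Grace.
The only task not in that list is Jack → it is first.

Jack


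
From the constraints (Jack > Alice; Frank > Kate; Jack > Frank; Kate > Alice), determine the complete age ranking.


Constraints: Jack > Alice; Frank > Kate; Jack > Frank; Kate > Alice
Method: at each step, the next-highest is the one remaining person who never appears on the smaller side of a constraint between remaining people.
  Step 1: remaining {Frank, Jack, Kate, Alice}; on the smaller side: {Frank, Kate, Alice} → Jack is next (Jack > Alice; Jack > Frank).
  Step 2: remaining {Frank, Kate, Alice}; on the smaller side: {Kate, Alice} → Frank is next (Frank > Kate).
  Step 3: remaining {Kate, Alice}; on the smaller side: {Alice} → Kate is next (Kate > Alice).
  Step 4: only Alice remains → lowest.
Final ranking (highest to lowest):

Jack > Frank > Kate > Alice


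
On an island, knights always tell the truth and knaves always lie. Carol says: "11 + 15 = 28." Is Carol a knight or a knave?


Statement: "11 + 15 = 28."
Actual: 11 + 15 = 26
Claimed: 28
Statement is FALSE → Carol lies → Knave

Knave


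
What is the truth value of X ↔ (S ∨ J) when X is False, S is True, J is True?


X = False, S = True, J = True
Step 1: S ∨ J = True OR True = True
Step 2: X ↔ (True): true when both sides have same truth value.
Result: False ↔ True = False

False


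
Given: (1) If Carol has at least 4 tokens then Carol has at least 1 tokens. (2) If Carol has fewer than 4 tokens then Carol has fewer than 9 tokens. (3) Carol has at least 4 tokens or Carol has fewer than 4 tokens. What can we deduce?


Constructive dilemma: (P → Q) ∧ (R → S), P ∨ R ⊢ Q ∨ S
Premise 1: Carol has at least 4 tokens → Carol has at least 1 tokens
Premise 2: Carol has fewer than 4 tokens → Carol has fewer than 9 tokens
Premise 3: Carol has at least 4 tokens ∨ Carol has fewer than 4 tokens
Case 1: Assuming Carol has at least 4 tokens, then by Premise 1, Carol has at least 1 tokens.
Case 2: Assuming Carol has fewer than 4 tokens, then by Premise 2, Carol has fewer than 9 tokens.
Since one of Carol has at least 4 tokens or Carol has fewer than 4 tokens must hold, we get Carol has at least 1 tokens or Carol has fewer than 9 tokens.

Carol has at least 1 tokens or Carol has fewer than 9 tokens.


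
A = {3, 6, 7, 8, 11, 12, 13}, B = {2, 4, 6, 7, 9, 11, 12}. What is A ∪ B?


A = {3, 6, 7, 8, 11, 12, 13}
B = {2, 4, 6, 7, 9, 11, 12}
Operation: union
All elements combined: 2, 3, 4, 6, 7, 8, 9, 11, 12, 13

{2, 3, 4, 6, 7, 8, 9, 11, 12, 13}


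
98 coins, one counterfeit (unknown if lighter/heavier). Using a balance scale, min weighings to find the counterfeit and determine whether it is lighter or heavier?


Let n = 98. 196 possibilities (n coins × lighter/heavier); each weighing has 3 outcomes.
Bound for k weighings: say the first weighing puts j coins on each pan. If it tips, the 2j weighed coins remain suspects (each with a known direction) and k-1 weighings give 3^(k-1) outcomes; 3^(k-1) is odd, so 2j ≤ 3^(k-1) - 1. If it balances, the n - 2j unweighed coins remain with direction unknown: 2(n - 2j) ≤ 3^(k-1) - 1 by the same parity argument. Adding, n ≤ (3^(k-1) - 1) + (3^(k-1) - 1)/2 = (3^k - 3)/2, and the classical three-group strategy achieves this (3 coins in 2 weighings, 12 in 3, 39 in 4, 120 in 5).
So we need the smallest k with (3^k - 3)/2 ≥ 98.
k = 4: (3^4 - 3)/2 = 39 < 98 ✗
k = 5: (3^5 - 3)/2 = 120 ≥ 98 ✓

5


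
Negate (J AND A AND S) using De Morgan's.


De Morgan's law: ¬(P ∧ Q ∧ R) ≡ ¬P ∨ ¬Q ∨ ¬R
¬(J ∧ A ∧ S) = ¬J ∨ ¬A ∨ ¬S

¬J ∨ ¬A ∨ ¬S


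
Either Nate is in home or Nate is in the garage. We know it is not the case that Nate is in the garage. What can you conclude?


Disjunctive syllogism: P ∨ Q, ¬P ⊢ Q
Disjunction: Nate is in home ∨ Nate is in the garage
We know it is not the case that Nate is in the garage.
By disjunctive syllogism, the other disjunct must be true.

Nate is in home


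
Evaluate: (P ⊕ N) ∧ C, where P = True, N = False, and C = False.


P = True, N = False, C = False
Step 1: P ⊕ N = True XOR False = True
Step 2: True ∧ C = True AND False = False
XOR true when exactly one of P,N is true; then AND with C.

False


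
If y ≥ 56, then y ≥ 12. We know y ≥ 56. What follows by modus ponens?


Modus ponens: P → Q, P ⊢ Q
P: y ≥ 56
Q: y ≥ 12
We have P → Q and P is true.
By modus ponens, Q must be true.

y ≥ 12


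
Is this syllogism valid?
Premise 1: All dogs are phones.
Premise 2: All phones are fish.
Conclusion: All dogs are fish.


Premise 1: All dogs are phones.
Premise 2: All phones are fish.
Conclusion: All dogs are fish.
Barbara syllogism (AAA-1): All A are B, All B are C → All A are C.
Middle term (phones) distributed in premise 2.

Valid


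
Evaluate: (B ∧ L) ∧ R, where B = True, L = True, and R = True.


B = True, L = True, R = True
Step 1: B ∧ L = True AND True = True
Step 2: True ∧ R = True AND True = True
AND is true only when ALL operands are true.

True


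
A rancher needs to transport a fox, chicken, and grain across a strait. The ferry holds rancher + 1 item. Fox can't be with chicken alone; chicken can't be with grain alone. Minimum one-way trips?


1. rancher+chicken → 2. rancher ← 3. rancher+fox → 4. rancher+chicken ← 5. rancher+grain → 6. rancher ← 7. rancher+chicken →
Minimum trips = 7

7


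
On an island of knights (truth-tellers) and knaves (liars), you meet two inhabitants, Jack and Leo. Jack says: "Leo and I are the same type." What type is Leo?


Jack says: "Leo and I are the same type."
Case 1: Jack is a Knight (truth-teller)
  Statement is true → they ARE the same → Leo is also a Knight
Case 2: Jack is a Knave (liar)
  Statement is false → they are NOT the same → Leo is a Knight
In both cases, Leo is a Knight.

Knight


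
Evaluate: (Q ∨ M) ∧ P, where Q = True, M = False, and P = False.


Q = True, M = False, P = False
Step 1: Q ∨ M = True OR False = True
Step 2: True ∧ P = True AND False = False
OR is true when at least one operand is true; AND requires both.

False


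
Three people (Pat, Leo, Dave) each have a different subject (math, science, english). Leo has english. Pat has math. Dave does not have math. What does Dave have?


From clues:
  Pat → math
  Leo → english
By elimination, Dave gets the remaining.

science


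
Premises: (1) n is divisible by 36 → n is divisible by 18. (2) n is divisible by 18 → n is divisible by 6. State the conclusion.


Hypothetical syllogism: P → Q, Q → R ⊢ P → R
Premise 1: n is divisible by 36 → n is divisible by 18
Premise 2: n is divisible by 18 → n is divisible by 6
Chain the implications: the middle term (n is divisible by 18) links the two.
Conclusion: If n is divisible by 36, then n is divisible by 6.

If n is divisible by 36, then n is divisible by 6.


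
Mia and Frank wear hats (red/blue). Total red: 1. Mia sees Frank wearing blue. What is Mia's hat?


Total red = 1, Frank = blue
Red accounted for: 0
Remaining for Mia: 1
Mia's hat is red.

red


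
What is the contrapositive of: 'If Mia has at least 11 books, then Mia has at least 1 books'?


Original: If Mia has at least 11 books, then Mia has at least 1 books
Contrapositive: If ¬Q, then ¬P
Negate Q: not (Mia has at least 1 books)
Negate P: not (Mia has at least 11 books)

If not (Mia has at least 1 books), then not (Mia has at least 11 books).


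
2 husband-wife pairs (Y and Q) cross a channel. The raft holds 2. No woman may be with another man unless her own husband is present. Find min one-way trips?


Label couples Y and Q.
1. WY+WQ → (far: WY,WQ; near: HY,HQ)
2. WY ←   (far: WQ; near: HY,HQ,WY)
3. HY+HQ → (far: HY,HQ,WQ; near: WY)
4. HY ←   (far: HQ,WQ; near: HY,WY)  — HY returns, since WY is alone on near bank
5. HY+WY → (far: all four; near: empty)
Every state respects the constraint.
Minimum trips = 5

5


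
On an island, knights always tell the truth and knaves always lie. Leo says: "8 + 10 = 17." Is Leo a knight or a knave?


Statement: "8 + 10 = 17."
Actual: 8 + 10 = 18
Claimed: 17
Statement is FALSE → Leo lies → Knave

Knave


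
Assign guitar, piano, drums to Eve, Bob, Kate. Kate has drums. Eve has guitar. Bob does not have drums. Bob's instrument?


From clues:
  Kate → drums
  Eve → guitar
By elimination, Bob gets the remaining.

piano


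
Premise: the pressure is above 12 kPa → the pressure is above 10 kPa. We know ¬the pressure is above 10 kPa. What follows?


Modus tollens: P → Q, ¬Q ⊢ ¬P
P: the pressure is above 12 kPa
Q: the pressure is above 10 kPa
We have P → Q and Q is false.
By modus tollens, P must be false.

It is not the case that the pressure is above 12 kPa


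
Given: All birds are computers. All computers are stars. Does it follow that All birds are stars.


Premise 1: All birds are computers.
Premise 2: All computers are stars.
Conclusion: All birds are stars.
Barbara syllogism (AAA-1): All A are B, All B are C → All A are C.
Middle term (computers) distributed in premise 2.

Valid


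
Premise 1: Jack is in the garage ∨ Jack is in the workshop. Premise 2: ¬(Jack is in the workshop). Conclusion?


Disjunctive syllogism: P ∨ Q, ¬P ⊢ Q
Disjunction: Jack is in the garage ∨ Jack is in the workshop
We know it is not the case that Jack is in the workshop.
By disjunctive syllogism, the other disjunct must be true.

Jack is in the garage


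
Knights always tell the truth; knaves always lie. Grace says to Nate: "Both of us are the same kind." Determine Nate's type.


Grace says: "Both of us are the same kind."
Case 1: Grace is a Knight (truth-teller)
  Statement is true → they ARE the same → Nate is also a Knight
Case 2: Grace is a Knave (liar)
  Statement is false → they are NOT the same → Nate is a Knight
In both cases, Nate is a Knight.

Knight


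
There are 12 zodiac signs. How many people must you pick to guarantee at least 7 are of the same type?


Pigeonhole: to guarantee k in one of n categories, need (k-1)×n + 1.
k = 7, n = 12
Minimum = (7-1) × 12 + 1 = 6 × 12 + 1

73


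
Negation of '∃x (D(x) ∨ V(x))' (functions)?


Original: ∃x (D(x) ∨ V(x))
Rule: ¬∀→∃, ¬∃→∀, negate predicate.
Negation: ∀x (¬D(x) ∧ ¬V(x))

∀x (¬D(x) ∧ ¬V(x))


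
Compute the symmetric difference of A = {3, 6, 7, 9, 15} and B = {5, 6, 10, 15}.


A = {3, 6, 7, 9, 15}
B = {5, 6, 10, 15}
Operation: symmetric difference
In A only: [3, 7, 9], in B only: [5, 10]

{3, 5, 7, 9, 10}


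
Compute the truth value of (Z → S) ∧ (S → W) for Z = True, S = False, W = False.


Z = True, S = False, W = False
Step 1: Z → S is false only when Z=True and S=False. Result: False
Step 2: S → W is false only when S=True and W=False. Result: True
Step 3: False ∧ True = False

False


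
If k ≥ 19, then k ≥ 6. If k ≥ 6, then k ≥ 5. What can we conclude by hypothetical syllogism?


Hypothetical syllogism: P → Q, Q → R ⊢ P → R
Premise 1: k ≥ 19 → k ≥ 6
Premise 2: k ≥ 6 → k ≥ 5
Chain the implications: the middle term (k ≥ 6) links the two.
Conclusion: If k ≥ 19, then k ≥ 5.

If k ≥ 19, then k ≥ 5.


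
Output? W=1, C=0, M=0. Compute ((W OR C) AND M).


W OR C = 1|0 = 1
1 AND 0 = 0

0


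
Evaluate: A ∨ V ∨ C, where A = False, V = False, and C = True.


A = False, V = False, C = True
Step 1: A ∨ V = False OR False = False
Step 2: False ∨ C = False OR True = True
OR is true when at least one operand is true.

True


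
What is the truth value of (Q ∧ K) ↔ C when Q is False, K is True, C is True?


Q = False, K = True, C = True
Step 1: Q ∧ K = False AND True = False
Step 2: (False) ↔ C: true when both sides have same truth value.
Result: False ↔ True = False

False


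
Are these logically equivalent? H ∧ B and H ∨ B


Expression 1: H ∧ B
Expression 2: H ∨ B
Truth table (H B | Expr1 Expr2):
  T T |   T     T
  T F |   F     T   ← differ
  F T |   F     T   ← differ
  F F |   F     F
Counterexample: H=T, B=F gives Expr1 = F but Expr2 = T, so the expressions are NOT logically equivalent.

No


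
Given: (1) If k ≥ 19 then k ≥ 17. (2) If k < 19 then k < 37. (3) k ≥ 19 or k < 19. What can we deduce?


Constructive dilemma: (P → Q) ∧ (R → S), P ∨ R ⊢ Q ∨ S
Premise 1: k ≥ 19 → k ≥ 17
Premise 2: k < 19 → k < 37
Premise 3: k ≥ 19 ∨ k < 19
Case 1: Assuming k ≥ 19, then by Premise 1, k ≥ 17.
Case 2: Assuming k < 19, then by Premise 2, k < 37.
Since one of k ≥ 19 or k < 19 must hold, we get k ≥ 17 or k < 37.

k ≥ 17 or k < 37.


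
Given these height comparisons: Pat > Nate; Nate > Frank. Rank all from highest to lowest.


Constraints: Pat > Nate; Nate > Frank
Method: at each step, the next-highest is the one remaining person who never appears on the smaller side of a constraint between remaining people.
  Step 1: remaining {Nate, Pat, Frank}; on the smaller side: {Nate, Frank} → Pat is next (Pat > Nate).
  Step 2: remaining {Nate, Frank}; on the smaller side: {Frank} → Nate is next (Nate > Frank).
  Step 3: only Frank remains → lowest.
Final ranking (highest to lowest):

Pat > Nate > Frank


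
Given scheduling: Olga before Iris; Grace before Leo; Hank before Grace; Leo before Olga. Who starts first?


Constraints: Olga before Iris; Grace before Leo; Hank before Grace; Leo before Olga
The first task can have nothing scheduled before it, so it must never appear on the right of a 'before'.
Tasks appearing after some 'before': Iris, Leo, Grace, Olga.
The only task not in that list is Hank → it is first.

Hank


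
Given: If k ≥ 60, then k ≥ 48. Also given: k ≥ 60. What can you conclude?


Modus ponens: P → Q, P ⊢ Q
P: k ≥ 60
Q: k ≥ 48
We have P → Q and P is true.
By modus ponens, Q must be true.

k ≥ 48


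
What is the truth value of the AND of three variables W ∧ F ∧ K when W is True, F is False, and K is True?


W = True, F = False, K = True
Step 1: W ∧ F = True AND False = False
Step 2: (False) ∧ K = (False) AND True = False
AND is true only when ALL operands are true.

False


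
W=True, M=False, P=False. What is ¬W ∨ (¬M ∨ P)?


W = True, M = False, P = False
Expression: ¬W ∨ (¬M ∨ P)
Step 1: ¬M = NOT False = True
Step 2: ¬M ∨ P = True OR False = True
Step 3: ¬W = NOT True = False
Step 4: (False) ∨ (True) = False OR True = True

True


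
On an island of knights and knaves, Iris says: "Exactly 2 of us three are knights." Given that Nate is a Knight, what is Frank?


Iris claims exactly 2 knights among Iris, Nate, Frank.
Given: Nate is a Knight.

Case 1: Iris is a Knight (tells truth)
  Then exactly 2 of the three are knights.
  Counting Iris, Nate: 2 knight(s) so far. Need 0 more → Frank = Knave.
Case 2: Iris is a Knave (lies)
  Then the count is NOT 2.
  If Frank = Knight, count = 2 = 2 → claim would be true, contradicts lie.
  If Frank = Knave, count = 1 ≠ 2 → lie confirmed ✓

Frank is a Knave.

Knave


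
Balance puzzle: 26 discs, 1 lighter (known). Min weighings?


Each weighing has 3 outcomes (left heavy / balance / right heavy), so k weighings distinguish at most 3^k cases; splitting into three near-equal groups achieves this.
Need 3^k ≥ 26: 3^2 = 9 < 26 ≤ 3^3 = 27
k = ⌈log₃(26)⌉ = 3

3


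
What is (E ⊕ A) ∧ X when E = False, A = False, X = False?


E = False, A = False, X = False
Step 1: E ⊕ A = False XOR False = False
Step 2: False ∧ X = False AND False = False
XOR true when exactly one of E,A is true; then AND with X.

False


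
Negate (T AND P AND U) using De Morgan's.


De Morgan's law: ¬(P ∧ Q ∧ R) ≡ ¬P ∨ ¬Q ∨ ¬R
¬(T ∧ P ∧ U) = ¬T ∨ ¬P ∨ ¬U

¬T ∨ ¬P ∨ ¬U
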